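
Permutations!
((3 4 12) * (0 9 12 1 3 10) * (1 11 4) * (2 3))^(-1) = ((0 9 12 10)(1 2 3)(4 11))^(-1) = (0 10 12 9)(1 3 2)(4 11)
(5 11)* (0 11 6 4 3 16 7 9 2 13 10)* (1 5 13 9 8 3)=(0 11 13 10)(1 5 6 4)(2 9)(3 16 7 8)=[11, 5, 9, 16, 1, 6, 4, 8, 3, 2, 0, 13, 12, 10, 14, 15, 7]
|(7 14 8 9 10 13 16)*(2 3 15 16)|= 10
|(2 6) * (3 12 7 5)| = |(2 6)(3 12 7 5)| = 4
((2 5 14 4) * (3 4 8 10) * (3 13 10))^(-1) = ((2 5 14 8 3 4)(10 13))^(-1) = (2 4 3 8 14 5)(10 13)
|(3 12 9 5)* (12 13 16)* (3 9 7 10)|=|(3 13 16 12 7 10)(5 9)|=6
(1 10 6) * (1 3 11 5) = [0, 10, 2, 11, 4, 1, 3, 7, 8, 9, 6, 5] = (1 10 6 3 11 5)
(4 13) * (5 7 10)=[0, 1, 2, 3, 13, 7, 6, 10, 8, 9, 5, 11, 12, 4]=(4 13)(5 7 10)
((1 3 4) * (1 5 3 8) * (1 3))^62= (1 3 5 8 4)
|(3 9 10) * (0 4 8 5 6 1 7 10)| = |(0 4 8 5 6 1 7 10 3 9)| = 10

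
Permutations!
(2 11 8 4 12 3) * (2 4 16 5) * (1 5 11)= (1 5 2)(3 4 12)(8 16 11)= [0, 5, 1, 4, 12, 2, 6, 7, 16, 9, 10, 8, 3, 13, 14, 15, 11]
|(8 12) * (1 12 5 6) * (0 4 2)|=15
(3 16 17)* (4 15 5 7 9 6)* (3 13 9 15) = (3 16 17 13 9 6 4)(5 7 15) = [0, 1, 2, 16, 3, 7, 4, 15, 8, 6, 10, 11, 12, 9, 14, 5, 17, 13]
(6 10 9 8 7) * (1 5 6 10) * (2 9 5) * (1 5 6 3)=[0, 2, 9, 1, 4, 3, 5, 10, 7, 8, 6]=(1 2 9 8 7 10 6 5 3)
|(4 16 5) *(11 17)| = 6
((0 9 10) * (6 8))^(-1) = ((0 9 10)(6 8))^(-1) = (0 10 9)(6 8)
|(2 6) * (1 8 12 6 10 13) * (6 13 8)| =7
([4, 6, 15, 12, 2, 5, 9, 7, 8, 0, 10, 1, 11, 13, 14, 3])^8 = [6, 12, 0, 2, 9, 5, 11, 7, 8, 1, 10, 3, 15, 13, 14, 4]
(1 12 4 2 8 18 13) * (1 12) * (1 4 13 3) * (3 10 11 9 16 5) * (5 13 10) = (1 4 2 8 18 5 3)(9 16 13 12 10 11) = [0, 4, 8, 1, 2, 3, 6, 7, 18, 16, 11, 9, 10, 12, 14, 15, 13, 17, 5]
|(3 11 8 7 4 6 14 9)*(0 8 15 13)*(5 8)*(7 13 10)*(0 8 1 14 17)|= |(0 5 1 14 9 3 11 15 10 7 4 6 17)(8 13)|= 26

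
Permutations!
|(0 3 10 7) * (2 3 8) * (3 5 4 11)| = |(0 8 2 5 4 11 3 10 7)| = 9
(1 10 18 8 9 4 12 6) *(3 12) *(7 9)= [0, 10, 2, 12, 3, 5, 1, 9, 7, 4, 18, 11, 6, 13, 14, 15, 16, 17, 8]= (1 10 18 8 7 9 4 3 12 6)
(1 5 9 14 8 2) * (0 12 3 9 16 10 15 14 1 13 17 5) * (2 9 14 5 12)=(0 2 13 17 12 3 14 8 9 1)(5 16 10 15)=[2, 0, 13, 14, 4, 16, 6, 7, 9, 1, 15, 11, 3, 17, 8, 5, 10, 12]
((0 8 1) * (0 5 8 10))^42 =((0 10)(1 5 8))^42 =(10)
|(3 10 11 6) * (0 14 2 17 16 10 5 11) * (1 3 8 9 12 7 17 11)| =|(0 14 2 11 6 8 9 12 7 17 16 10)(1 3 5)| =12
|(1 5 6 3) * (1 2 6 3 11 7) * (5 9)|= 8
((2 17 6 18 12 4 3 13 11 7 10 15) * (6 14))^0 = ((2 17 14 6 18 12 4 3 13 11 7 10 15))^0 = (18)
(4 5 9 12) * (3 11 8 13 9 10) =(3 11 8 13 9 12 4 5 10) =[0, 1, 2, 11, 5, 10, 6, 7, 13, 12, 3, 8, 4, 9]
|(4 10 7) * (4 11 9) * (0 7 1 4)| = 12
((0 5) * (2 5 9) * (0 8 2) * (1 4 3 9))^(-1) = (0 9 3 4 1)(2 8 5)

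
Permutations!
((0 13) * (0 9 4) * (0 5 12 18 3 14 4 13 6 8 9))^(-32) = (0 9 6 13 8)(3 12 4)(5 14 18)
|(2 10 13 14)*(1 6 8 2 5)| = 8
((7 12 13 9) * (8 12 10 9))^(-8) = (7 10 9)(8 12 13) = ((7 10 9)(8 12 13))^(-8)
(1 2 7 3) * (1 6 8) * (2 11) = (1 11 2 7 3 6 8) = [0, 11, 7, 6, 4, 5, 8, 3, 1, 9, 10, 2]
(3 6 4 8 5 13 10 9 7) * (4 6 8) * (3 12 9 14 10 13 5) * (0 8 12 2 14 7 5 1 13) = (0 8 3 12 9 5 1 13)(2 14 10 7) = [8, 13, 14, 12, 4, 1, 6, 2, 3, 5, 7, 11, 9, 0, 10]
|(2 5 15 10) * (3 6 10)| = 6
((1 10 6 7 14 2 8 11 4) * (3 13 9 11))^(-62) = ((1 10 6 7 14 2 8 3 13 9 11 4))^(-62) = (1 11 13 8 14 6)(2 7 10 4 9 3)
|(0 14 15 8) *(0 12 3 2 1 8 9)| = 20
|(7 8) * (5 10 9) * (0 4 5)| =|(0 4 5 10 9)(7 8)| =10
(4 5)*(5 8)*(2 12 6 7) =[0, 1, 12, 3, 8, 4, 7, 2, 5, 9, 10, 11, 6] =(2 12 6 7)(4 8 5)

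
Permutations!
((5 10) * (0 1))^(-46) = ((0 1)(5 10))^(-46) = (10)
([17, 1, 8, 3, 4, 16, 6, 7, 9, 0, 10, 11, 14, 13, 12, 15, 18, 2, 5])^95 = (5 18 16)(12 14)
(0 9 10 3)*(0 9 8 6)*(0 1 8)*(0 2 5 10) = (0 2 5 10 3 9)(1 8 6) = [2, 8, 5, 9, 4, 10, 1, 7, 6, 0, 3]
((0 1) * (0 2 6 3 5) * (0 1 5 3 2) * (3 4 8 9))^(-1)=((0 5 1)(2 6)(3 4 8 9))^(-1)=(0 1 5)(2 6)(3 9 8 4)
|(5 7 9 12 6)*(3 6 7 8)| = |(3 6 5 8)(7 9 12)| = 12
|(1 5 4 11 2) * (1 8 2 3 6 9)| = 14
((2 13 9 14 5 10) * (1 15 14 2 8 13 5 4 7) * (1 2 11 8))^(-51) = ((1 15 14 4 7 2 5 10)(8 13 9 11))^(-51) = (1 2 14 10 7 15 5 4)(8 13 9 11)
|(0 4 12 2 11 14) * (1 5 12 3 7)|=|(0 4 3 7 1 5 12 2 11 14)|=10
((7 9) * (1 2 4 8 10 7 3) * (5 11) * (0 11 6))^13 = (0 11 5 6)(1 7 4 3 10 2 9 8)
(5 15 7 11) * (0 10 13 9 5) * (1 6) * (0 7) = (0 10 13 9 5 15)(1 6)(7 11) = [10, 6, 2, 3, 4, 15, 1, 11, 8, 5, 13, 7, 12, 9, 14, 0]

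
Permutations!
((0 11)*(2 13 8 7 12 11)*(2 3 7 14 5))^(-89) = (0 3 7 12 11)(2 13 8 14 5)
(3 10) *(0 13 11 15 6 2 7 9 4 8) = (0 13 11 15 6 2 7 9 4 8)(3 10) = [13, 1, 7, 10, 8, 5, 2, 9, 0, 4, 3, 15, 12, 11, 14, 6]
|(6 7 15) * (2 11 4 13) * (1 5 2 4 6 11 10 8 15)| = |(1 5 2 10 8 15 11 6 7)(4 13)| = 18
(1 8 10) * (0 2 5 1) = (0 2 5 1 8 10) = [2, 8, 5, 3, 4, 1, 6, 7, 10, 9, 0]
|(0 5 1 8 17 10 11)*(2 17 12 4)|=|(0 5 1 8 12 4 2 17 10 11)|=10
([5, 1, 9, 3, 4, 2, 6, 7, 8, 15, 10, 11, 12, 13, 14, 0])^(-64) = [5, 1, 9, 3, 4, 2, 6, 7, 8, 15, 10, 11, 12, 13, 14, 0]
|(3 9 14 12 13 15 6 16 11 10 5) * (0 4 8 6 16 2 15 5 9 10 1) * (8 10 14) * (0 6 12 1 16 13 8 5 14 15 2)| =22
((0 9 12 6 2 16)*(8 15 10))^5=(0 16 2 6 12 9)(8 10 15)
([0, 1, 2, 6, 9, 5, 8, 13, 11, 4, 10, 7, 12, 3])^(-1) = [0, 1, 2, 13, 9, 5, 3, 11, 6, 4, 10, 8, 12, 7]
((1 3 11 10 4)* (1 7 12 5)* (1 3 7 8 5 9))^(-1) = (1 9 12 7)(3 5 8 4 10 11)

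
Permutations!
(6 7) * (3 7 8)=(3 7 6 8)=[0, 1, 2, 7, 4, 5, 8, 6, 3]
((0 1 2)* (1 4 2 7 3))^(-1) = ((0 4 2)(1 7 3))^(-1) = (0 2 4)(1 3 7)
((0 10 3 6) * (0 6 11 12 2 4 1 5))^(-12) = (0 4 11)(1 12 10)(2 3 5)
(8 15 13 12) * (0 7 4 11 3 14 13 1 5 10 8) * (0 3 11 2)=(0 7 4 2)(1 5 10 8 15)(3 14 13 12)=[7, 5, 0, 14, 2, 10, 6, 4, 15, 9, 8, 11, 3, 12, 13, 1]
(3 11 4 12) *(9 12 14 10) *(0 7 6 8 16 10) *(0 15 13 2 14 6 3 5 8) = [7, 1, 14, 11, 6, 8, 0, 3, 16, 12, 9, 4, 5, 2, 15, 13, 10] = (0 7 3 11 4 6)(2 14 15 13)(5 8 16 10 9 12)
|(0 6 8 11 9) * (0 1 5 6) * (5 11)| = |(1 11 9)(5 6 8)| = 3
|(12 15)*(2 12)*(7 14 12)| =5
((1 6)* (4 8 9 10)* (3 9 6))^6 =(1 6 8 4 10 9 3) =((1 3 9 10 4 8 6))^6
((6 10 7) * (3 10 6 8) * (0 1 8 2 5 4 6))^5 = ((0 1 8 3 10 7 2 5 4 6))^5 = (0 7)(1 2)(3 4)(5 8)(6 10)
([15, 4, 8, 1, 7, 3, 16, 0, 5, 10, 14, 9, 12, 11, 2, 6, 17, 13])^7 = [9, 17, 0, 16, 13, 6, 14, 11, 15, 1, 4, 3, 12, 5, 7, 10, 2, 8]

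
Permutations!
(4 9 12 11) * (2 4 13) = (2 4 9 12 11 13) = [0, 1, 4, 3, 9, 5, 6, 7, 8, 12, 10, 13, 11, 2]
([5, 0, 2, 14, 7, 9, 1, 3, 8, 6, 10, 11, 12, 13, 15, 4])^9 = [1, 6, 2, 7, 15, 0, 9, 4, 8, 5, 10, 11, 12, 13, 3, 14]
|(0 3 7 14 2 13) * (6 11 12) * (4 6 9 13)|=11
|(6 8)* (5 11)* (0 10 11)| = 4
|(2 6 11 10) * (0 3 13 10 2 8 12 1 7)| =24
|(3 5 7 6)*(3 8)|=|(3 5 7 6 8)|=5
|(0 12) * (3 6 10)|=6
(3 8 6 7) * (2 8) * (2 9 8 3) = (2 3 9 8 6 7) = [0, 1, 3, 9, 4, 5, 7, 2, 6, 8]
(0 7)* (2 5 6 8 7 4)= (0 4 2 5 6 8 7)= [4, 1, 5, 3, 2, 6, 8, 0, 7]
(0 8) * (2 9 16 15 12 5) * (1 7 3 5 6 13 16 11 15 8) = [1, 7, 9, 5, 4, 2, 13, 3, 0, 11, 10, 15, 6, 16, 14, 12, 8] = (0 1 7 3 5 2 9 11 15 12 6 13 16 8)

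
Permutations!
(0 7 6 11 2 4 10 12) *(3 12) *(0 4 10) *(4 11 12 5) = [7, 1, 10, 5, 0, 4, 12, 6, 8, 9, 3, 2, 11] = (0 7 6 12 11 2 10 3 5 4)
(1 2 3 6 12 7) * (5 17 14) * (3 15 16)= (1 2 15 16 3 6 12 7)(5 17 14)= [0, 2, 15, 6, 4, 17, 12, 1, 8, 9, 10, 11, 7, 13, 5, 16, 3, 14]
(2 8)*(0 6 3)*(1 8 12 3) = (0 6 1 8 2 12 3) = [6, 8, 12, 0, 4, 5, 1, 7, 2, 9, 10, 11, 3]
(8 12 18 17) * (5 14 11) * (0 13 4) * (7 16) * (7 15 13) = (0 7 16 15 13 4)(5 14 11)(8 12 18 17) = [7, 1, 2, 3, 0, 14, 6, 16, 12, 9, 10, 5, 18, 4, 11, 13, 15, 8, 17]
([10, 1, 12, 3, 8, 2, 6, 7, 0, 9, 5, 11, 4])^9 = (0 5 12 8 10 2 4)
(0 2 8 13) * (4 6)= [2, 1, 8, 3, 6, 5, 4, 7, 13, 9, 10, 11, 12, 0]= (0 2 8 13)(4 6)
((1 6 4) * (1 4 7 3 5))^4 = (1 5 3 7 6)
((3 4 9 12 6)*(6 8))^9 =(3 12)(4 8)(6 9)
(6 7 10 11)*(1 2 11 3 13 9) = (1 2 11 6 7 10 3 13 9) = [0, 2, 11, 13, 4, 5, 7, 10, 8, 1, 3, 6, 12, 9]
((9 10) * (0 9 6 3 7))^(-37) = (0 7 3 6 10 9)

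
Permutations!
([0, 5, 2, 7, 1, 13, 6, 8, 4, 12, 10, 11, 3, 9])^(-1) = [0, 4, 2, 12, 8, 1, 6, 3, 7, 13, 10, 11, 9, 5]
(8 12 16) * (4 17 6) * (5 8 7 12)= (4 17 6)(5 8)(7 12 16)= [0, 1, 2, 3, 17, 8, 4, 12, 5, 9, 10, 11, 16, 13, 14, 15, 7, 6]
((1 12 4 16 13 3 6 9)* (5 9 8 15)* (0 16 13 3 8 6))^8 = (0 3 16)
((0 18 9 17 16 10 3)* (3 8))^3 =((0 18 9 17 16 10 8 3))^3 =(0 17 8 18 16 3 9 10)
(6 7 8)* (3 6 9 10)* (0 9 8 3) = (0 9 10)(3 6 7) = [9, 1, 2, 6, 4, 5, 7, 3, 8, 10, 0]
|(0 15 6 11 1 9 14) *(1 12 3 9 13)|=|(0 15 6 11 12 3 9 14)(1 13)|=8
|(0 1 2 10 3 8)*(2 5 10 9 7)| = |(0 1 5 10 3 8)(2 9 7)| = 6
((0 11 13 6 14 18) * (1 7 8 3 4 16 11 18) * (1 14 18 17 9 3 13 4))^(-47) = (0 3 8 18 9 7 6 17 1 13)(4 16 11)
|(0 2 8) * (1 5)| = 6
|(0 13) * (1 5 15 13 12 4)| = 7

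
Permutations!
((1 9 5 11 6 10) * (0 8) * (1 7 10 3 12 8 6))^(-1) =((0 6 3 12 8)(1 9 5 11)(7 10))^(-1) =(0 8 12 3 6)(1 11 5 9)(7 10)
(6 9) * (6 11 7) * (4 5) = (4 5)(6 9 11 7) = [0, 1, 2, 3, 5, 4, 9, 6, 8, 11, 10, 7]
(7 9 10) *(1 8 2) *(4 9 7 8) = (1 4 9 10 8 2) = [0, 4, 1, 3, 9, 5, 6, 7, 2, 10, 8]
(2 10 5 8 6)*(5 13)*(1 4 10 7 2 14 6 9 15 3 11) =(1 4 10 13 5 8 9 15 3 11)(2 7)(6 14) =[0, 4, 7, 11, 10, 8, 14, 2, 9, 15, 13, 1, 12, 5, 6, 3]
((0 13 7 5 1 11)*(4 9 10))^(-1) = ((0 13 7 5 1 11)(4 9 10))^(-1) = (0 11 1 5 7 13)(4 10 9)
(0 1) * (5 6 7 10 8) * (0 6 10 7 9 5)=[1, 6, 2, 3, 4, 10, 9, 7, 0, 5, 8]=(0 1 6 9 5 10 8)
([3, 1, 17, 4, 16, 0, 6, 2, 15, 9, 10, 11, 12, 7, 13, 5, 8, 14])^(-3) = (0 8 3 15 4 5 16)(2 14 7 17 13)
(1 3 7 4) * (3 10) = (1 10 3 7 4) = [0, 10, 2, 7, 1, 5, 6, 4, 8, 9, 3]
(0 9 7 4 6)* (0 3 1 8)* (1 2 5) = [9, 8, 5, 2, 6, 1, 3, 4, 0, 7] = (0 9 7 4 6 3 2 5 1 8)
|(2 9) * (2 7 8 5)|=|(2 9 7 8 5)|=5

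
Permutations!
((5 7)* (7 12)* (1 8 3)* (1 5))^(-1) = (1 7 12 5 3 8)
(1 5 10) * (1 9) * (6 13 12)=(1 5 10 9)(6 13 12)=[0, 5, 2, 3, 4, 10, 13, 7, 8, 1, 9, 11, 6, 12]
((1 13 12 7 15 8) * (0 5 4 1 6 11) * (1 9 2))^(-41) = (0 6 15 12 1 9 5 11 8 7 13 2 4)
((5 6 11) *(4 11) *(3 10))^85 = ((3 10)(4 11 5 6))^85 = (3 10)(4 11 5 6)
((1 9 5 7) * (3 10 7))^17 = ((1 9 5 3 10 7))^17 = (1 7 10 3 5 9)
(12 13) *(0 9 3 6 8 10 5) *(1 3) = [9, 3, 2, 6, 4, 0, 8, 7, 10, 1, 5, 11, 13, 12] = (0 9 1 3 6 8 10 5)(12 13)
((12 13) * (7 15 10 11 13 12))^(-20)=(15)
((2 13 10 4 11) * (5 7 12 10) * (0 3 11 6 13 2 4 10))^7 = (0 7 13 4 3 12 5 6 11)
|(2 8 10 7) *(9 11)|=4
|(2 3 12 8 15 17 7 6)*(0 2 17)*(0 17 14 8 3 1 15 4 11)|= |(0 2 1 15 17 7 6 14 8 4 11)(3 12)|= 22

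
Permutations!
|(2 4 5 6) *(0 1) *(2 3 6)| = 6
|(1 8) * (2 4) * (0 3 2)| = |(0 3 2 4)(1 8)| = 4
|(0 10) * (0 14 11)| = 4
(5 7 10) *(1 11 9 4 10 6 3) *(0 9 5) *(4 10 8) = (0 9 10)(1 11 5 7 6 3)(4 8) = [9, 11, 2, 1, 8, 7, 3, 6, 4, 10, 0, 5]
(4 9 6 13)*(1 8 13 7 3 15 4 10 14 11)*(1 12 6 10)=(1 8 13)(3 15 4 9 10 14 11 12 6 7)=[0, 8, 2, 15, 9, 5, 7, 3, 13, 10, 14, 12, 6, 1, 11, 4]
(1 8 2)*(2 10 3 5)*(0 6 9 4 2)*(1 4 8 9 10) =(0 6 10 3 5)(1 9 8)(2 4) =[6, 9, 4, 5, 2, 0, 10, 7, 1, 8, 3]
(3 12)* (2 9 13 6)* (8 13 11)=(2 9 11 8 13 6)(3 12)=[0, 1, 9, 12, 4, 5, 2, 7, 13, 11, 10, 8, 3, 6]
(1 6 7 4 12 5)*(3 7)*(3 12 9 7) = (1 6 12 5)(4 9 7) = [0, 6, 2, 3, 9, 1, 12, 4, 8, 7, 10, 11, 5]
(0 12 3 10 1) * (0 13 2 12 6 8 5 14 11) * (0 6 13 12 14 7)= (0 13 2 14 11 6 8 5 7)(1 12 3 10)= [13, 12, 14, 10, 4, 7, 8, 0, 5, 9, 1, 6, 3, 2, 11]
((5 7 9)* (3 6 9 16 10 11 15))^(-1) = ((3 6 9 5 7 16 10 11 15))^(-1) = (3 15 11 10 16 7 5 9 6)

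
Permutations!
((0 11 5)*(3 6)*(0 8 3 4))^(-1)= (0 4 6 3 8 5 11)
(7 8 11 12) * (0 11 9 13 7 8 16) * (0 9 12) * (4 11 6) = [6, 1, 2, 3, 11, 5, 4, 16, 12, 13, 10, 0, 8, 7, 14, 15, 9] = (0 6 4 11)(7 16 9 13)(8 12)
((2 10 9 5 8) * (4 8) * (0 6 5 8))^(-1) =(0 4 5 6)(2 8 9 10)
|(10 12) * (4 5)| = |(4 5)(10 12)| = 2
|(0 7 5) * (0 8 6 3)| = |(0 7 5 8 6 3)| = 6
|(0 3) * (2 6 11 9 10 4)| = 6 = |(0 3)(2 6 11 9 10 4)|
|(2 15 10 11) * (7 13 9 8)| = |(2 15 10 11)(7 13 9 8)| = 4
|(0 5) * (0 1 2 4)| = 5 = |(0 5 1 2 4)|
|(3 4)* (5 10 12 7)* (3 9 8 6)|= |(3 4 9 8 6)(5 10 12 7)|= 20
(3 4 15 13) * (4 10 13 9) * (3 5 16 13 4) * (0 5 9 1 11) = (0 5 16 13 9 3 10 4 15 1 11) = [5, 11, 2, 10, 15, 16, 6, 7, 8, 3, 4, 0, 12, 9, 14, 1, 13]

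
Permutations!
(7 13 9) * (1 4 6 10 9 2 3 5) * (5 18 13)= (1 4 6 10 9 7 5)(2 3 18 13)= [0, 4, 3, 18, 6, 1, 10, 5, 8, 7, 9, 11, 12, 2, 14, 15, 16, 17, 13]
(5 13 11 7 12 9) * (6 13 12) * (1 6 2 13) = (1 6)(2 13 11 7)(5 12 9) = [0, 6, 13, 3, 4, 12, 1, 2, 8, 5, 10, 7, 9, 11]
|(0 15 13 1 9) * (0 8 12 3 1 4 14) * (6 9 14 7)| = 12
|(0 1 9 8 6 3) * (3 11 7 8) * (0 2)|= 20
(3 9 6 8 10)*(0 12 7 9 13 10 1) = (0 12 7 9 6 8 1)(3 13 10) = [12, 0, 2, 13, 4, 5, 8, 9, 1, 6, 3, 11, 7, 10]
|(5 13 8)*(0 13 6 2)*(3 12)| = |(0 13 8 5 6 2)(3 12)| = 6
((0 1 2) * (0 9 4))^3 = ((0 1 2 9 4))^3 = (0 9 1 4 2)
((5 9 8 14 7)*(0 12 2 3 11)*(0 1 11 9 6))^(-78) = (0 2 9 14 5)(3 8 7 6 12)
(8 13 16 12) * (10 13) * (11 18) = (8 10 13 16 12)(11 18) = [0, 1, 2, 3, 4, 5, 6, 7, 10, 9, 13, 18, 8, 16, 14, 15, 12, 17, 11]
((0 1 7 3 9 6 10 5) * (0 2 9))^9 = (0 1 7 3)(2 5 10 6 9)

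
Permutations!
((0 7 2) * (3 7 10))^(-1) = (0 2 7 3 10) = ((0 10 3 7 2))^(-1)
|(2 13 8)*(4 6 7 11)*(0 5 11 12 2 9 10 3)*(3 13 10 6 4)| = 8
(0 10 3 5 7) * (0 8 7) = (0 10 3 5)(7 8) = [10, 1, 2, 5, 4, 0, 6, 8, 7, 9, 3]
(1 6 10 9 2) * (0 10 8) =[10, 6, 1, 3, 4, 5, 8, 7, 0, 2, 9] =(0 10 9 2 1 6 8)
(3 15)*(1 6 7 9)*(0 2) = (0 2)(1 6 7 9)(3 15) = [2, 6, 0, 15, 4, 5, 7, 9, 8, 1, 10, 11, 12, 13, 14, 3]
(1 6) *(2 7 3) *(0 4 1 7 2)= (0 4 1 6 7 3)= [4, 6, 2, 0, 1, 5, 7, 3]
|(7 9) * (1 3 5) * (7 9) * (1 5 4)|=3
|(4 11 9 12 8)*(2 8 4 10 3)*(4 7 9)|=12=|(2 8 10 3)(4 11)(7 9 12)|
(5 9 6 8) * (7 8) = (5 9 6 7 8) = [0, 1, 2, 3, 4, 9, 7, 8, 5, 6]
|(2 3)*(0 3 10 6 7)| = |(0 3 2 10 6 7)| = 6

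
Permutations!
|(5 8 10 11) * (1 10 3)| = 6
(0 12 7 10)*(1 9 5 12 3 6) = (0 3 6 1 9 5 12 7 10) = [3, 9, 2, 6, 4, 12, 1, 10, 8, 5, 0, 11, 7]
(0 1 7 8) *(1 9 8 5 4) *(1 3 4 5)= (0 9 8)(1 7)(3 4)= [9, 7, 2, 4, 3, 5, 6, 1, 0, 8]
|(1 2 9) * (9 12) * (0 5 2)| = |(0 5 2 12 9 1)| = 6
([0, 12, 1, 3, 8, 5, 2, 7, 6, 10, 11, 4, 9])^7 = [0, 6, 8, 3, 10, 5, 4, 7, 11, 1, 12, 9, 2]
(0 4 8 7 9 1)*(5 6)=(0 4 8 7 9 1)(5 6)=[4, 0, 2, 3, 8, 6, 5, 9, 7, 1]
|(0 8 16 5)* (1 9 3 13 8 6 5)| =|(0 6 5)(1 9 3 13 8 16)| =6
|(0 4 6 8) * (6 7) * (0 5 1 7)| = 10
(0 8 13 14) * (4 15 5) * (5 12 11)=(0 8 13 14)(4 15 12 11 5)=[8, 1, 2, 3, 15, 4, 6, 7, 13, 9, 10, 5, 11, 14, 0, 12]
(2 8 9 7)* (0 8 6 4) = (0 8 9 7 2 6 4) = [8, 1, 6, 3, 0, 5, 4, 2, 9, 7]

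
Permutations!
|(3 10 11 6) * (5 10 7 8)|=7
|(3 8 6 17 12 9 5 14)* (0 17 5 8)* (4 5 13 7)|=12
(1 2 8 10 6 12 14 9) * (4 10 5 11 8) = (1 2 4 10 6 12 14 9)(5 11 8) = [0, 2, 4, 3, 10, 11, 12, 7, 5, 1, 6, 8, 14, 13, 9]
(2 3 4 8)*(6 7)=[0, 1, 3, 4, 8, 5, 7, 6, 2]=(2 3 4 8)(6 7)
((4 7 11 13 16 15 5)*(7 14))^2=(4 7 13 15)(5 14 11 16)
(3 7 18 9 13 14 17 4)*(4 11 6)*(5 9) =[0, 1, 2, 7, 3, 9, 4, 18, 8, 13, 10, 6, 12, 14, 17, 15, 16, 11, 5] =(3 7 18 5 9 13 14 17 11 6 4)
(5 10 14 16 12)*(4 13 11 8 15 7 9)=(4 13 11 8 15 7 9)(5 10 14 16 12)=[0, 1, 2, 3, 13, 10, 6, 9, 15, 4, 14, 8, 5, 11, 16, 7, 12]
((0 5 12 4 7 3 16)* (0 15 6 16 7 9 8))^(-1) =((0 5 12 4 9 8)(3 7)(6 16 15))^(-1) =(0 8 9 4 12 5)(3 7)(6 15 16)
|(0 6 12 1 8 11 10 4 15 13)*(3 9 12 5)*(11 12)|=|(0 6 5 3 9 11 10 4 15 13)(1 8 12)|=30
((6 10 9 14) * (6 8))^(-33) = (6 9 8 10 14)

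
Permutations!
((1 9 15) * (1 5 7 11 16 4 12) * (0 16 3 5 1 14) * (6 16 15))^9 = (16)(3 5 7 11)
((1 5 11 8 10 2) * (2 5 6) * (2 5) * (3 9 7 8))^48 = ((1 6 5 11 3 9 7 8 10 2))^48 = (1 10 7 3 5)(2 8 9 11 6)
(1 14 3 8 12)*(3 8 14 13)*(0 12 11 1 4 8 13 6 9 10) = (0 12 4 8 11 1 6 9 10)(3 14 13) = [12, 6, 2, 14, 8, 5, 9, 7, 11, 10, 0, 1, 4, 3, 13]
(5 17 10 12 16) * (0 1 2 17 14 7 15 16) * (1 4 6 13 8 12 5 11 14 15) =(0 4 6 13 8 12)(1 2 17 10 5 15 16 11 14 7) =[4, 2, 17, 3, 6, 15, 13, 1, 12, 9, 5, 14, 0, 8, 7, 16, 11, 10]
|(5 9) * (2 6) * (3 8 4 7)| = 4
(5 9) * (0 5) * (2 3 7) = [5, 1, 3, 7, 4, 9, 6, 2, 8, 0] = (0 5 9)(2 3 7)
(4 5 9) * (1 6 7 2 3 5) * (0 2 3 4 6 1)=(0 2 4)(3 5 9 6 7)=[2, 1, 4, 5, 0, 9, 7, 3, 8, 6]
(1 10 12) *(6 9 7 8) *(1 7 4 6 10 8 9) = (1 8 10 12 7 9 4 6) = [0, 8, 2, 3, 6, 5, 1, 9, 10, 4, 12, 11, 7]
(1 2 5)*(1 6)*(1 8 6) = [0, 2, 5, 3, 4, 1, 8, 7, 6] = (1 2 5)(6 8)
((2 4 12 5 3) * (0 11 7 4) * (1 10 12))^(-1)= (0 2 3 5 12 10 1 4 7 11)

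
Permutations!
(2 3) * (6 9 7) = [0, 1, 3, 2, 4, 5, 9, 6, 8, 7] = (2 3)(6 9 7)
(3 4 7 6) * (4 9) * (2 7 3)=(2 7 6)(3 9 4)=[0, 1, 7, 9, 3, 5, 2, 6, 8, 4]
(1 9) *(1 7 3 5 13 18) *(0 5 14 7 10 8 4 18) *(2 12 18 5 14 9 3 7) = [14, 3, 12, 9, 5, 13, 6, 7, 4, 10, 8, 11, 18, 0, 2, 15, 16, 17, 1] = (0 14 2 12 18 1 3 9 10 8 4 5 13)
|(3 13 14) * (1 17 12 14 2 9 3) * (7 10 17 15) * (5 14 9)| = 12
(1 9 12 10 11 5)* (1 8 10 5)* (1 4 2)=(1 9 12 5 8 10 11 4 2)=[0, 9, 1, 3, 2, 8, 6, 7, 10, 12, 11, 4, 5]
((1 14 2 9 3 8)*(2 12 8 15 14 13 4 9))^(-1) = (1 8 12 14 15 3 9 4 13)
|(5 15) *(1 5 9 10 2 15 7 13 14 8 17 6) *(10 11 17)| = 13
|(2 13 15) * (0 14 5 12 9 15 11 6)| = |(0 14 5 12 9 15 2 13 11 6)| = 10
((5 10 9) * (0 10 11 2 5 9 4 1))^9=(11)(0 10 4 1)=((0 10 4 1)(2 5 11))^9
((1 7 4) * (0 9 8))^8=(0 8 9)(1 4 7)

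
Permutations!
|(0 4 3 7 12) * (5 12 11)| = |(0 4 3 7 11 5 12)| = 7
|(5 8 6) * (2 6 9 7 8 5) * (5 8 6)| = 6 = |(2 5 8 9 7 6)|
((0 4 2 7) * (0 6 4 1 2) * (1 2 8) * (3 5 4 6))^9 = ((0 2 7 3 5 4)(1 8))^9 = (0 3)(1 8)(2 5)(4 7)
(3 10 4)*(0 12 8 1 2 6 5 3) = (0 12 8 1 2 6 5 3 10 4) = [12, 2, 6, 10, 0, 3, 5, 7, 1, 9, 4, 11, 8]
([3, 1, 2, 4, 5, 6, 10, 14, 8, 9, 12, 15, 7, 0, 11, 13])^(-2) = (0 15 14 12 6 4)(3 13 11 7 10 5)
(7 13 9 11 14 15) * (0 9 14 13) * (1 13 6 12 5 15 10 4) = (0 9 11 6 12 5 15 7)(1 13 14 10 4) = [9, 13, 2, 3, 1, 15, 12, 0, 8, 11, 4, 6, 5, 14, 10, 7]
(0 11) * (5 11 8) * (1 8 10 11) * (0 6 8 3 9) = (0 10 11 6 8 5 1 3 9) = [10, 3, 2, 9, 4, 1, 8, 7, 5, 0, 11, 6]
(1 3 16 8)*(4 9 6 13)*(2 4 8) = (1 3 16 2 4 9 6 13 8) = [0, 3, 4, 16, 9, 5, 13, 7, 1, 6, 10, 11, 12, 8, 14, 15, 2]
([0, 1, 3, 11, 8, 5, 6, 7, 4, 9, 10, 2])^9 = [0, 1, 2, 3, 8, 5, 6, 7, 4, 9, 10, 11]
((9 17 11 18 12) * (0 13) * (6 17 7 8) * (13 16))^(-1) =(0 13 16)(6 8 7 9 12 18 11 17)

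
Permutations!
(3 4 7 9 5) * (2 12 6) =[0, 1, 12, 4, 7, 3, 2, 9, 8, 5, 10, 11, 6] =(2 12 6)(3 4 7 9 5)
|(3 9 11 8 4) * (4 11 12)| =4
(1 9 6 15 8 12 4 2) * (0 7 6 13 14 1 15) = (0 7 6)(1 9 13 14)(2 15 8 12 4) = [7, 9, 15, 3, 2, 5, 0, 6, 12, 13, 10, 11, 4, 14, 1, 8]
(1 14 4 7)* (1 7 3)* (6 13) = (1 14 4 3)(6 13) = [0, 14, 2, 1, 3, 5, 13, 7, 8, 9, 10, 11, 12, 6, 4]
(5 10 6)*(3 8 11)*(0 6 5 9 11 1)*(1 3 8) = (0 6 9 11 8 3 1)(5 10) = [6, 0, 2, 1, 4, 10, 9, 7, 3, 11, 5, 8]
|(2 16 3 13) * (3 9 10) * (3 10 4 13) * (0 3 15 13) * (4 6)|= |(0 3 15 13 2 16 9 6 4)|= 9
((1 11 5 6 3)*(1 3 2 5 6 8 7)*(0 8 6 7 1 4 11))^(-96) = ((0 8 1)(2 5 6)(4 11 7))^(-96) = (11)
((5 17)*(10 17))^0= ((5 10 17))^0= (17)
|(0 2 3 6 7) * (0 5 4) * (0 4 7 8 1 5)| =|(0 2 3 6 8 1 5 7)| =8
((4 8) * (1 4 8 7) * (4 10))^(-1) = ((1 10 4 7))^(-1) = (1 7 4 10)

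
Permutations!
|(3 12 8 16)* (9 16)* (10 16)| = |(3 12 8 9 10 16)| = 6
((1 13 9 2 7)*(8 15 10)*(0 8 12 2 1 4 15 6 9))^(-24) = ((0 8 6 9 1 13)(2 7 4 15 10 12))^(-24) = (15)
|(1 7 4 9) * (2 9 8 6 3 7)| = |(1 2 9)(3 7 4 8 6)| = 15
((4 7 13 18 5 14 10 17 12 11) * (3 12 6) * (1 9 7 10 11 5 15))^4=(1 18 7)(3 11 6 14 17 5 10 12 4)(9 15 13)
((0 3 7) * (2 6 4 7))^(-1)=(0 7 4 6 2 3)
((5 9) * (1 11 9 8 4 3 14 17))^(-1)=((1 11 9 5 8 4 3 14 17))^(-1)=(1 17 14 3 4 8 5 9 11)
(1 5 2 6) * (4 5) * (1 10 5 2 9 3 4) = [0, 1, 6, 4, 2, 9, 10, 7, 8, 3, 5] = (2 6 10 5 9 3 4)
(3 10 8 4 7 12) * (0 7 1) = (0 7 12 3 10 8 4 1) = [7, 0, 2, 10, 1, 5, 6, 12, 4, 9, 8, 11, 3]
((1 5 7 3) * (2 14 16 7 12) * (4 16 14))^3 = (1 2 7 5 4 3 12 16) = ((1 5 12 2 4 16 7 3))^3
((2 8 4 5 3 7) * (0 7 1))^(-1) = (0 1 3 5 4 8 2 7)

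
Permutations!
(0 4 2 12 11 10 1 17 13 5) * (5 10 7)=(0 4 2 12 11 7 5)(1 17 13 10)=[4, 17, 12, 3, 2, 0, 6, 5, 8, 9, 1, 7, 11, 10, 14, 15, 16, 13]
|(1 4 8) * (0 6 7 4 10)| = 7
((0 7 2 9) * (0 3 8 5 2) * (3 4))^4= (2 8 4)(3 9 5)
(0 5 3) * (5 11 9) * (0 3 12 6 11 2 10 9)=[2, 1, 10, 3, 4, 12, 11, 7, 8, 5, 9, 0, 6]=(0 2 10 9 5 12 6 11)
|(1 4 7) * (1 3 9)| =|(1 4 7 3 9)| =5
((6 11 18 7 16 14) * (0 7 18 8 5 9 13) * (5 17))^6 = ((18)(0 7 16 14 6 11 8 17 5 9 13))^6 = (18)(0 8 7 17 16 5 14 9 6 13 11)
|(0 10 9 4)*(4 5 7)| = 6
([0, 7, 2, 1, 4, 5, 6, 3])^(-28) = [0, 3, 2, 7, 4, 5, 6, 1]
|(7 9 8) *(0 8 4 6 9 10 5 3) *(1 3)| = |(0 8 7 10 5 1 3)(4 6 9)| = 21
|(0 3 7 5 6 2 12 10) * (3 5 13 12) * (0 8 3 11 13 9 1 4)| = |(0 5 6 2 11 13 12 10 8 3 7 9 1 4)| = 14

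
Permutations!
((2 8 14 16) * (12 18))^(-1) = (2 16 14 8)(12 18)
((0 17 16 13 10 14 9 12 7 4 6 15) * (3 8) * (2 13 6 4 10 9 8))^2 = (0 16 15 17 6)(2 9 7 14 3 13 12 10 8)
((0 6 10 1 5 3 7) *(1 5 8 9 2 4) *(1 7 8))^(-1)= (0 7 4 2 9 8 3 5 10 6)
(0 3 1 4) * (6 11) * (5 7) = (0 3 1 4)(5 7)(6 11) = [3, 4, 2, 1, 0, 7, 11, 5, 8, 9, 10, 6]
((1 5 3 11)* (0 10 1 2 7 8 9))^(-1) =(0 9 8 7 2 11 3 5 1 10)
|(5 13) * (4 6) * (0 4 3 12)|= 10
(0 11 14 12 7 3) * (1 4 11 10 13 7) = (0 10 13 7 3)(1 4 11 14 12) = [10, 4, 2, 0, 11, 5, 6, 3, 8, 9, 13, 14, 1, 7, 12]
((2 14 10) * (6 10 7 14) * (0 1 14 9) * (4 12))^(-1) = (0 9 7 14 1)(2 10 6)(4 12)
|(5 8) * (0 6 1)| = 6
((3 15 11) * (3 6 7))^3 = ((3 15 11 6 7))^3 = (3 6 15 7 11)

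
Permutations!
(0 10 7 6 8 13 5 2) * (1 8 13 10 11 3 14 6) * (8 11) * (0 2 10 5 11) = [8, 0, 2, 14, 4, 10, 13, 1, 5, 9, 7, 3, 12, 11, 6] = (0 8 5 10 7 1)(3 14 6 13 11)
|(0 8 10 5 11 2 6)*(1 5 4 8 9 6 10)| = |(0 9 6)(1 5 11 2 10 4 8)| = 21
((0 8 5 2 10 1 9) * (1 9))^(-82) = ((0 8 5 2 10 9))^(-82) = (0 5 10)(2 9 8)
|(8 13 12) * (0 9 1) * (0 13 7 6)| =8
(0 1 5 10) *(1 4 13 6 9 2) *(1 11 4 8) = (0 8 1 5 10)(2 11 4 13 6 9) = [8, 5, 11, 3, 13, 10, 9, 7, 1, 2, 0, 4, 12, 6]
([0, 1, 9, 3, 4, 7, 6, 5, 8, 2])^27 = [0, 1, 9, 3, 4, 7, 6, 5, 8, 2]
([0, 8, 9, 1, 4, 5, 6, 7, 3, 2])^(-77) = (1 8 3)(2 9)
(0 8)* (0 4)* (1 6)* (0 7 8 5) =(0 5)(1 6)(4 7 8) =[5, 6, 2, 3, 7, 0, 1, 8, 4]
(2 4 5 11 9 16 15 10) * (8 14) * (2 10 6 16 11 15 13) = (2 4 5 15 6 16 13)(8 14)(9 11) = [0, 1, 4, 3, 5, 15, 16, 7, 14, 11, 10, 9, 12, 2, 8, 6, 13]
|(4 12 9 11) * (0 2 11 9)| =5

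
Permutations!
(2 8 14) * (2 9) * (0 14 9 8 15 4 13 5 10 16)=(0 14 8 9 2 15 4 13 5 10 16)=[14, 1, 15, 3, 13, 10, 6, 7, 9, 2, 16, 11, 12, 5, 8, 4, 0]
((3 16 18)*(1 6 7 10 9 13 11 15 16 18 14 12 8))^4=((1 6 7 10 9 13 11 15 16 14 12 8)(3 18))^4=(18)(1 9 16)(6 13 14)(7 11 12)(8 10 15)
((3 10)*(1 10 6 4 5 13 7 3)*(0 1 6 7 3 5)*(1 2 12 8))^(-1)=(0 4 6 10 1 8 12 2)(3 13 5 7)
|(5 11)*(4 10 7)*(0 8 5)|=|(0 8 5 11)(4 10 7)|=12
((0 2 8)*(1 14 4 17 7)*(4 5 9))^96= ((0 2 8)(1 14 5 9 4 17 7))^96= (1 17 9 14 7 4 5)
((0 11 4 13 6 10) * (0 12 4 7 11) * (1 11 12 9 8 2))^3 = (1 12 6 8 11 4 10 2 7 13 9)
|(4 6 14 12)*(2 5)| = 4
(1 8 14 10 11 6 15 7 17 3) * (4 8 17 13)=(1 17 3)(4 8 14 10 11 6 15 7 13)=[0, 17, 2, 1, 8, 5, 15, 13, 14, 9, 11, 6, 12, 4, 10, 7, 16, 3]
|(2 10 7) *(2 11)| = 4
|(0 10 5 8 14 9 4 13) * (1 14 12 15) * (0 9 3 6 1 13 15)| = |(0 10 5 8 12)(1 14 3 6)(4 15 13 9)| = 20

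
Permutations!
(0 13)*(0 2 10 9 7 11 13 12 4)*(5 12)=(0 5 12 4)(2 10 9 7 11 13)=[5, 1, 10, 3, 0, 12, 6, 11, 8, 7, 9, 13, 4, 2]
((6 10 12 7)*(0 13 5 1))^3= ((0 13 5 1)(6 10 12 7))^3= (0 1 5 13)(6 7 12 10)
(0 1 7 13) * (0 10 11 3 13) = (0 1 7)(3 13 10 11) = [1, 7, 2, 13, 4, 5, 6, 0, 8, 9, 11, 3, 12, 10]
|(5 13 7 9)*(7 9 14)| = |(5 13 9)(7 14)| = 6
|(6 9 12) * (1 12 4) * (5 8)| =10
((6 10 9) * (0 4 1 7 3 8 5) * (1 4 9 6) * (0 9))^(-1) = (1 9 5 8 3 7)(6 10)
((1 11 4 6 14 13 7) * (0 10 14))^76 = ((0 10 14 13 7 1 11 4 6))^76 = (0 7 6 13 4 14 11 10 1)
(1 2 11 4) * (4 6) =[0, 2, 11, 3, 1, 5, 4, 7, 8, 9, 10, 6] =(1 2 11 6 4)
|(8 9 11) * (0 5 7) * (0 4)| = |(0 5 7 4)(8 9 11)| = 12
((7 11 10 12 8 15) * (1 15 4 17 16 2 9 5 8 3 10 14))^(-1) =(1 14 11 7 15)(2 16 17 4 8 5 9)(3 12 10)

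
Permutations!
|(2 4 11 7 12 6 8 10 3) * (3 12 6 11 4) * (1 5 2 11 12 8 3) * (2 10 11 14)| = 10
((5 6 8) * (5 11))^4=(11)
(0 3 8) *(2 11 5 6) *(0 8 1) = (0 3 1)(2 11 5 6) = [3, 0, 11, 1, 4, 6, 2, 7, 8, 9, 10, 5]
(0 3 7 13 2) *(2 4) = (0 3 7 13 4 2) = [3, 1, 0, 7, 2, 5, 6, 13, 8, 9, 10, 11, 12, 4]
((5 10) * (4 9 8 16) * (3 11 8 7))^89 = (3 9 16 11 7 4 8)(5 10)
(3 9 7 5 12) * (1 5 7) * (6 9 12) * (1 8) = (1 5 6 9 8)(3 12) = [0, 5, 2, 12, 4, 6, 9, 7, 1, 8, 10, 11, 3]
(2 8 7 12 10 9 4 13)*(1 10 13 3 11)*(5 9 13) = (1 10 13 2 8 7 12 5 9 4 3 11) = [0, 10, 8, 11, 3, 9, 6, 12, 7, 4, 13, 1, 5, 2]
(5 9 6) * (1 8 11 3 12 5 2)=[0, 8, 1, 12, 4, 9, 2, 7, 11, 6, 10, 3, 5]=(1 8 11 3 12 5 9 6 2)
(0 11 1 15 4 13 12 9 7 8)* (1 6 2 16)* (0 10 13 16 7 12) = (0 11 6 2 7 8 10 13)(1 15 4 16)(9 12) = [11, 15, 7, 3, 16, 5, 2, 8, 10, 12, 13, 6, 9, 0, 14, 4, 1]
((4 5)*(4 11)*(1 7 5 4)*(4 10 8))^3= ((1 7 5 11)(4 10 8))^3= (1 11 5 7)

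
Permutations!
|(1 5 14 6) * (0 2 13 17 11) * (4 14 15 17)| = 11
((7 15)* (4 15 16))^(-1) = ((4 15 7 16))^(-1) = (4 16 7 15)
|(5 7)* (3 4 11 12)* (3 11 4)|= |(5 7)(11 12)|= 2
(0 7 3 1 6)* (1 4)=[7, 6, 2, 4, 1, 5, 0, 3]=(0 7 3 4 1 6)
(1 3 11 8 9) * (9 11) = [0, 3, 2, 9, 4, 5, 6, 7, 11, 1, 10, 8] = (1 3 9)(8 11)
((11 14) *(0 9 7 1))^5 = ((0 9 7 1)(11 14))^5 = (0 9 7 1)(11 14)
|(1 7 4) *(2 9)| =|(1 7 4)(2 9)| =6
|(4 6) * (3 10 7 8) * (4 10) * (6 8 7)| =|(3 4 8)(6 10)| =6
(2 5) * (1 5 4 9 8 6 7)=(1 5 2 4 9 8 6 7)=[0, 5, 4, 3, 9, 2, 7, 1, 6, 8]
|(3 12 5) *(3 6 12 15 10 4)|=|(3 15 10 4)(5 6 12)|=12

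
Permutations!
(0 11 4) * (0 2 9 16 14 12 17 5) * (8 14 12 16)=[11, 1, 9, 3, 2, 0, 6, 7, 14, 8, 10, 4, 17, 13, 16, 15, 12, 5]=(0 11 4 2 9 8 14 16 12 17 5)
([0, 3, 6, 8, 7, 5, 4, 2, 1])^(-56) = [0, 3, 2, 8, 4, 5, 6, 7, 1]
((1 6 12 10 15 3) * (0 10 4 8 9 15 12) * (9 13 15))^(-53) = ((0 10 12 4 8 13 15 3 1 6))^(-53) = (0 3 8 10 1 13 12 6 15 4)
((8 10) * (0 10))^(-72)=((0 10 8))^(-72)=(10)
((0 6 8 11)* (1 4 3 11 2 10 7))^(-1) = (0 11 3 4 1 7 10 2 8 6)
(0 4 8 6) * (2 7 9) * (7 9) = (0 4 8 6)(2 9) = [4, 1, 9, 3, 8, 5, 0, 7, 6, 2]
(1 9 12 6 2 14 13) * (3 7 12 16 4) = (1 9 16 4 3 7 12 6 2 14 13) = [0, 9, 14, 7, 3, 5, 2, 12, 8, 16, 10, 11, 6, 1, 13, 15, 4]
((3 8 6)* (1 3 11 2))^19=((1 3 8 6 11 2))^19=(1 3 8 6 11 2)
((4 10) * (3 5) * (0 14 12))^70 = (0 14 12)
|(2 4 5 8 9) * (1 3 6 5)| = 8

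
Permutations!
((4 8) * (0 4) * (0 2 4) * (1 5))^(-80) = ((1 5)(2 4 8))^(-80) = (2 4 8)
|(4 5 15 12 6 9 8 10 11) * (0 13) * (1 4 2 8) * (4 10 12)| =|(0 13)(1 10 11 2 8 12 6 9)(4 5 15)| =24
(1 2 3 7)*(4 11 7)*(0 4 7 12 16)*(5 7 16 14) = (0 4 11 12 14 5 7 1 2 3 16) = [4, 2, 3, 16, 11, 7, 6, 1, 8, 9, 10, 12, 14, 13, 5, 15, 0]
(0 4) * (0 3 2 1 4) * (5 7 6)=[0, 4, 1, 2, 3, 7, 5, 6]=(1 4 3 2)(5 7 6)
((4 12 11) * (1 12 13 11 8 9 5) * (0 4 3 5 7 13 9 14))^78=((0 4 9 7 13 11 3 5 1 12 8 14))^78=(0 3)(1 9)(4 5)(7 12)(8 13)(11 14)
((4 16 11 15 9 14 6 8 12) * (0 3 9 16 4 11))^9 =((0 3 9 14 6 8 12 11 15 16))^9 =(0 16 15 11 12 8 6 14 9 3)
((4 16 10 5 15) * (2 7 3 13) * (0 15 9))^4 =(0 10 15 5 4 9 16)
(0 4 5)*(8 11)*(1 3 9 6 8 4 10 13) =[10, 3, 2, 9, 5, 0, 8, 7, 11, 6, 13, 4, 12, 1] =(0 10 13 1 3 9 6 8 11 4 5)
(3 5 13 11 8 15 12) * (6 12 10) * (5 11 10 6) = (3 11 8 15 6 12)(5 13 10) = [0, 1, 2, 11, 4, 13, 12, 7, 15, 9, 5, 8, 3, 10, 14, 6]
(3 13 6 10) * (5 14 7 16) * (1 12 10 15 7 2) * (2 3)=(1 12 10 2)(3 13 6 15 7 16 5 14)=[0, 12, 1, 13, 4, 14, 15, 16, 8, 9, 2, 11, 10, 6, 3, 7, 5]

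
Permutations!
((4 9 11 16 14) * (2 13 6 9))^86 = ((2 13 6 9 11 16 14 4))^86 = (2 14 11 6)(4 16 9 13)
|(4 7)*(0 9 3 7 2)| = 6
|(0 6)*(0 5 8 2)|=5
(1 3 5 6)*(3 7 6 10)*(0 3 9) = (0 3 5 10 9)(1 7 6) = [3, 7, 2, 5, 4, 10, 1, 6, 8, 0, 9]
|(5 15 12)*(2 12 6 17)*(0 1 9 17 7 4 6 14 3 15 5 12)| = |(0 1 9 17 2)(3 15 14)(4 6 7)| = 15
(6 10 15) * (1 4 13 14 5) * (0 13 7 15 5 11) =(0 13 14 11)(1 4 7 15 6 10 5) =[13, 4, 2, 3, 7, 1, 10, 15, 8, 9, 5, 0, 12, 14, 11, 6]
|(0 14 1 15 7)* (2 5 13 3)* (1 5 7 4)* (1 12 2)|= 11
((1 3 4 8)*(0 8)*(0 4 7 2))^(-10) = (0 1 7)(2 8 3)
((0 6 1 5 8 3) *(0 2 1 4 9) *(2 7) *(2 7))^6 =(0 4)(1 5 8 3 2)(6 9) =((0 6 4 9)(1 5 8 3 2))^6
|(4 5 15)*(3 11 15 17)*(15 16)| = |(3 11 16 15 4 5 17)| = 7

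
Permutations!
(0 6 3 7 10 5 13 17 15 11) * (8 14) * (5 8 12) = (0 6 3 7 10 8 14 12 5 13 17 15 11) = [6, 1, 2, 7, 4, 13, 3, 10, 14, 9, 8, 0, 5, 17, 12, 11, 16, 15]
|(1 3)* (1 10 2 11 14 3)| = 5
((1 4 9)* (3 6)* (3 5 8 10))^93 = (3 8 6 10 5)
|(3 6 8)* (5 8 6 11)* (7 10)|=4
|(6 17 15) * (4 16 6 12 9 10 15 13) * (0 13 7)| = |(0 13 4 16 6 17 7)(9 10 15 12)| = 28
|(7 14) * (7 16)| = |(7 14 16)| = 3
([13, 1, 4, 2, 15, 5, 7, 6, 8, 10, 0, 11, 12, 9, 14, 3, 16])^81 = [13, 1, 4, 2, 15, 5, 7, 6, 8, 10, 0, 11, 12, 9, 14, 3, 16]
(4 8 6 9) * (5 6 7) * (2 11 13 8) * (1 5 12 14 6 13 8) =(1 5 13)(2 11 8 7 12 14 6 9 4) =[0, 5, 11, 3, 2, 13, 9, 12, 7, 4, 10, 8, 14, 1, 6]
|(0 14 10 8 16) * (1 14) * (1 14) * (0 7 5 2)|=|(0 14 10 8 16 7 5 2)|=8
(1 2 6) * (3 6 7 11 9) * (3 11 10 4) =[0, 2, 7, 6, 3, 5, 1, 10, 8, 11, 4, 9] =(1 2 7 10 4 3 6)(9 11)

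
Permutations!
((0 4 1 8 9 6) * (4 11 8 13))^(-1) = ((0 11 8 9 6)(1 13 4))^(-1) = (0 6 9 8 11)(1 4 13)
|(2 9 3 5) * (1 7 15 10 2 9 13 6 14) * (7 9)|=11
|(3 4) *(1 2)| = 2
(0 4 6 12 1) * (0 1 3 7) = [4, 1, 2, 7, 6, 5, 12, 0, 8, 9, 10, 11, 3] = (0 4 6 12 3 7)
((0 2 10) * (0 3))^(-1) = ((0 2 10 3))^(-1) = (0 3 10 2)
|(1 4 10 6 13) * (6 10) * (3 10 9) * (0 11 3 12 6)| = 10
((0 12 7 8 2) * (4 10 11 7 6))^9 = ((0 12 6 4 10 11 7 8 2))^9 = (12)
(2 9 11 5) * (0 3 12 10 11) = (0 3 12 10 11 5 2 9) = [3, 1, 9, 12, 4, 2, 6, 7, 8, 0, 11, 5, 10]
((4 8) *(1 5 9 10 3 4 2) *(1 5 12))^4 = ((1 12)(2 5 9 10 3 4 8))^4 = (12)(2 3 5 4 9 8 10)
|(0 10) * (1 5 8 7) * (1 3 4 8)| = 4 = |(0 10)(1 5)(3 4 8 7)|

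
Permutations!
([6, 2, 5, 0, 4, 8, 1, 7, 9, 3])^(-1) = (0 3 9 8 5 2 1 6)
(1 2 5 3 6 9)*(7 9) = (1 2 5 3 6 7 9) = [0, 2, 5, 6, 4, 3, 7, 9, 8, 1]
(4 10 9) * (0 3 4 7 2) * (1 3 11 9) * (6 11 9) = [9, 3, 0, 4, 10, 5, 11, 2, 8, 7, 1, 6] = (0 9 7 2)(1 3 4 10)(6 11)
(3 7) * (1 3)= (1 3 7)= [0, 3, 2, 7, 4, 5, 6, 1]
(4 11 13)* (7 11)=(4 7 11 13)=[0, 1, 2, 3, 7, 5, 6, 11, 8, 9, 10, 13, 12, 4]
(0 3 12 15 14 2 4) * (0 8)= (0 3 12 15 14 2 4 8)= [3, 1, 4, 12, 8, 5, 6, 7, 0, 9, 10, 11, 15, 13, 2, 14]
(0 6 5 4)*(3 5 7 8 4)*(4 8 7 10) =(0 6 10 4)(3 5) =[6, 1, 2, 5, 0, 3, 10, 7, 8, 9, 4]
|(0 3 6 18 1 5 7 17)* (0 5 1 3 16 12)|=3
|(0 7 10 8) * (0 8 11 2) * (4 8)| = 10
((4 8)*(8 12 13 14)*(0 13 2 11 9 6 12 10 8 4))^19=(0 13 14 4 10 8)(2 12 6 9 11)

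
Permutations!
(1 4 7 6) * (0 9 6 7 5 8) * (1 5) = (0 9 6 5 8)(1 4) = [9, 4, 2, 3, 1, 8, 5, 7, 0, 6]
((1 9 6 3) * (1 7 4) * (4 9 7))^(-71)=(1 7 9 6 3 4)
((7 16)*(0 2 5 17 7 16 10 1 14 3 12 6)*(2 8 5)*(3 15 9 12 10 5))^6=((0 8 3 10 1 14 15 9 12 6)(5 17 7))^6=(17)(0 15 3 12 1)(6 14 8 9 10)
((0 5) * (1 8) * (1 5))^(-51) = ((0 1 8 5))^(-51) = (0 1 8 5)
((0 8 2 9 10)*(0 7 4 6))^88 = (10)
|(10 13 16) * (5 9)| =6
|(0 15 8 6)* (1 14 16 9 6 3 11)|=|(0 15 8 3 11 1 14 16 9 6)|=10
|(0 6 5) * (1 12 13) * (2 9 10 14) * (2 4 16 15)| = |(0 6 5)(1 12 13)(2 9 10 14 4 16 15)| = 21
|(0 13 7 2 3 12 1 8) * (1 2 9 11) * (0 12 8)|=12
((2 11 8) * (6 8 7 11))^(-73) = (2 8 6)(7 11)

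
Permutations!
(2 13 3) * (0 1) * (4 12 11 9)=[1, 0, 13, 2, 12, 5, 6, 7, 8, 4, 10, 9, 11, 3]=(0 1)(2 13 3)(4 12 11 9)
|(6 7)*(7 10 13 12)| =5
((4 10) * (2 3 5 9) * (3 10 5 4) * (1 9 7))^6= (1 5 3 2)(4 10 9 7)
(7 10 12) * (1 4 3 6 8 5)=(1 4 3 6 8 5)(7 10 12)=[0, 4, 2, 6, 3, 1, 8, 10, 5, 9, 12, 11, 7]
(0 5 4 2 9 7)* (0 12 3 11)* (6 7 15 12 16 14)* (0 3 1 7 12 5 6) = [6, 7, 9, 11, 2, 4, 12, 16, 8, 15, 10, 3, 1, 13, 0, 5, 14] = (0 6 12 1 7 16 14)(2 9 15 5 4)(3 11)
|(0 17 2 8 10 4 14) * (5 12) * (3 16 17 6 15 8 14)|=|(0 6 15 8 10 4 3 16 17 2 14)(5 12)|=22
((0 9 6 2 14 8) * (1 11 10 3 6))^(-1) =(0 8 14 2 6 3 10 11 1 9)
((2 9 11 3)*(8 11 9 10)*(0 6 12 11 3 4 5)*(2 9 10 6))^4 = ((0 2 6 12 11 4 5)(3 9 10 8))^4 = (0 11 2 4 6 5 12)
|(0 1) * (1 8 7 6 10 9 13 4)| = 9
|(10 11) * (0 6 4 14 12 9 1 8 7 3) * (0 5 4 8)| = 22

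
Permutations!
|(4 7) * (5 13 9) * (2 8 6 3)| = 12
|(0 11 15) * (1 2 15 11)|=|(0 1 2 15)|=4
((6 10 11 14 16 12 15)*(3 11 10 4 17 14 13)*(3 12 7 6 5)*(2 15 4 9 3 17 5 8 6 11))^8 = ((2 15 8 6 9 3)(4 5 17 14 16 7 11 13 12))^8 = (2 8 9)(3 15 6)(4 12 13 11 7 16 14 17 5)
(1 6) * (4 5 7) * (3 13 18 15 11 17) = (1 6)(3 13 18 15 11 17)(4 5 7) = [0, 6, 2, 13, 5, 7, 1, 4, 8, 9, 10, 17, 12, 18, 14, 11, 16, 3, 15]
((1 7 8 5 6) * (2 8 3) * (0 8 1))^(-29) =((0 8 5 6)(1 7 3 2))^(-29) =(0 6 5 8)(1 2 3 7)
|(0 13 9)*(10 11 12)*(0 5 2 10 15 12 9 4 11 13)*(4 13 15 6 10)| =|(2 4 11 9 5)(6 10 15 12)| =20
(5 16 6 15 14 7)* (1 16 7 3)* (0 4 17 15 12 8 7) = [4, 16, 2, 1, 17, 0, 12, 5, 7, 9, 10, 11, 8, 13, 3, 14, 6, 15] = (0 4 17 15 14 3 1 16 6 12 8 7 5)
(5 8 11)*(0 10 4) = (0 10 4)(5 8 11) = [10, 1, 2, 3, 0, 8, 6, 7, 11, 9, 4, 5]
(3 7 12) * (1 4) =(1 4)(3 7 12) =[0, 4, 2, 7, 1, 5, 6, 12, 8, 9, 10, 11, 3]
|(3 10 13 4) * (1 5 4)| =6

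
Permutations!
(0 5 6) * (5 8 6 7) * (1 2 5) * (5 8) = [5, 2, 8, 3, 4, 7, 0, 1, 6] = (0 5 7 1 2 8 6)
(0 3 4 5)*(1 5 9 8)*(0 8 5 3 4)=(0 4 9 5 8 1 3)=[4, 3, 2, 0, 9, 8, 6, 7, 1, 5]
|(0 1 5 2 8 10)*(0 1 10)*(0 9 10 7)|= |(0 7)(1 5 2 8 9 10)|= 6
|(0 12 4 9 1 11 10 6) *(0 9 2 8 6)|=10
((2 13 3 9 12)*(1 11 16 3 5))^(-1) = (1 5 13 2 12 9 3 16 11)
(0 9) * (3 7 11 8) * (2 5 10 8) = (0 9)(2 5 10 8 3 7 11) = [9, 1, 5, 7, 4, 10, 6, 11, 3, 0, 8, 2]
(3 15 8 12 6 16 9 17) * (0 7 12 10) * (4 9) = (0 7 12 6 16 4 9 17 3 15 8 10) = [7, 1, 2, 15, 9, 5, 16, 12, 10, 17, 0, 11, 6, 13, 14, 8, 4, 3]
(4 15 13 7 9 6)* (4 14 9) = (4 15 13 7)(6 14 9) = [0, 1, 2, 3, 15, 5, 14, 4, 8, 6, 10, 11, 12, 7, 9, 13]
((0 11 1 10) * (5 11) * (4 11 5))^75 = (11)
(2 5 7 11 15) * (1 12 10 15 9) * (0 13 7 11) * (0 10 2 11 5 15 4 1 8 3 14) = [13, 12, 15, 14, 1, 5, 6, 10, 3, 8, 4, 9, 2, 7, 0, 11] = (0 13 7 10 4 1 12 2 15 11 9 8 3 14)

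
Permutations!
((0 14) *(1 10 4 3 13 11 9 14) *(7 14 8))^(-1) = (0 14 7 8 9 11 13 3 4 10 1) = ((0 1 10 4 3 13 11 9 8 7 14))^(-1)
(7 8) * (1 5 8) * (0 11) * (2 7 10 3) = (0 11)(1 5 8 10 3 2 7) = [11, 5, 7, 2, 4, 8, 6, 1, 10, 9, 3, 0]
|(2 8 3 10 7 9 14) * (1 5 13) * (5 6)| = 28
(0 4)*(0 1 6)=[4, 6, 2, 3, 1, 5, 0]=(0 4 1 6)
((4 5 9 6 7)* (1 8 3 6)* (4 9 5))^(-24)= ((1 8 3 6 7 9))^(-24)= (9)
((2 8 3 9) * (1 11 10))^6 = ((1 11 10)(2 8 3 9))^6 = (11)(2 3)(8 9)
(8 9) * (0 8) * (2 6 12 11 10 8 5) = (0 5 2 6 12 11 10 8 9) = [5, 1, 6, 3, 4, 2, 12, 7, 9, 0, 8, 10, 11]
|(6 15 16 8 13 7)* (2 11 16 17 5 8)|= |(2 11 16)(5 8 13 7 6 15 17)|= 21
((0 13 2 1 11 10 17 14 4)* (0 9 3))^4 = (0 11 4 13 10 9 2 17 3 1 14)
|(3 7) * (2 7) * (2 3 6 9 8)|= |(2 7 6 9 8)|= 5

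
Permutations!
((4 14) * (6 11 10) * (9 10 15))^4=((4 14)(6 11 15 9 10))^4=(6 10 9 15 11)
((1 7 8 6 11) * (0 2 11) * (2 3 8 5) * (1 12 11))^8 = (12)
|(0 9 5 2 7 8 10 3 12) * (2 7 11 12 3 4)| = 10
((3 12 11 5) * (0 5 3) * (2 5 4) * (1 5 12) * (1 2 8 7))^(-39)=((0 4 8 7 1 5)(2 12 11 3))^(-39)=(0 7)(1 4)(2 12 11 3)(5 8)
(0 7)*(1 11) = (0 7)(1 11) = [7, 11, 2, 3, 4, 5, 6, 0, 8, 9, 10, 1]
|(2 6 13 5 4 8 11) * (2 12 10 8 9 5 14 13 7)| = 12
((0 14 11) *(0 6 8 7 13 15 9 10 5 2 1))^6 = (0 13 1 7 2 8 5 6 10 11 9 14 15)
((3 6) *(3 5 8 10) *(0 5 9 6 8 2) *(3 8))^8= ((0 5 2)(6 9)(8 10))^8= (10)(0 2 5)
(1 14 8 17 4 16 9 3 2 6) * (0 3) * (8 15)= (0 3 2 6 1 14 15 8 17 4 16 9)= [3, 14, 6, 2, 16, 5, 1, 7, 17, 0, 10, 11, 12, 13, 15, 8, 9, 4]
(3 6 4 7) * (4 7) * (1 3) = (1 3 6 7) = [0, 3, 2, 6, 4, 5, 7, 1]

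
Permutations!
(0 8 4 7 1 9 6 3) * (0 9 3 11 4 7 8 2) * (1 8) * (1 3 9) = (0 2)(1 9 6 11 4 3)(7 8) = [2, 9, 0, 1, 3, 5, 11, 8, 7, 6, 10, 4]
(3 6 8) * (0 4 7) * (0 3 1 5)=(0 4 7 3 6 8 1 5)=[4, 5, 2, 6, 7, 0, 8, 3, 1]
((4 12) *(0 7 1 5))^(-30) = ((0 7 1 5)(4 12))^(-30) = (12)(0 1)(5 7)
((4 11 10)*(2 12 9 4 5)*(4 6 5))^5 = ((2 12 9 6 5)(4 11 10))^5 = (12)(4 10 11)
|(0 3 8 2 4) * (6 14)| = 10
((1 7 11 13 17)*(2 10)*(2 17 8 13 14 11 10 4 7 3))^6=(1 17 10 7 4 2 3)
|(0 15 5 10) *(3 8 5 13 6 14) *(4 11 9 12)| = 36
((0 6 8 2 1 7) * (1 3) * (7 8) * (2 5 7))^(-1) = (0 7 5 8 1 3 2 6)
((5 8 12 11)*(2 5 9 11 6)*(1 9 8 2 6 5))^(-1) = ((1 9 11 8 12 5 2))^(-1) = (1 2 5 12 8 11 9)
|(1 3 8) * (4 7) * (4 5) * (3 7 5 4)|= |(1 7 4 5 3 8)|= 6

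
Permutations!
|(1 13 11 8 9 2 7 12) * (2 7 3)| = 14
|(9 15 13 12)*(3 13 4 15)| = 4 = |(3 13 12 9)(4 15)|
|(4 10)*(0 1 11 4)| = 5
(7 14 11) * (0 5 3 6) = [5, 1, 2, 6, 4, 3, 0, 14, 8, 9, 10, 7, 12, 13, 11] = (0 5 3 6)(7 14 11)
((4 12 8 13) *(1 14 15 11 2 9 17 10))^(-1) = (1 10 17 9 2 11 15 14)(4 13 8 12)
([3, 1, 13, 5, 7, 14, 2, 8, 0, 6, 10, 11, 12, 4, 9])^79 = (0 5 9 2 4 8 3 14 6 13 7)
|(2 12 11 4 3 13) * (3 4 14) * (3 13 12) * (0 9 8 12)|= |(0 9 8 12 11 14 13 2 3)|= 9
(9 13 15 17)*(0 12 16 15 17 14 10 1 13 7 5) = (0 12 16 15 14 10 1 13 17 9 7 5) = [12, 13, 2, 3, 4, 0, 6, 5, 8, 7, 1, 11, 16, 17, 10, 14, 15, 9]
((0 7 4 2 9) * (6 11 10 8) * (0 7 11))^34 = ((0 11 10 8 6)(2 9 7 4))^34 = (0 6 8 10 11)(2 7)(4 9)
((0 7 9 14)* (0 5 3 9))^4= (14)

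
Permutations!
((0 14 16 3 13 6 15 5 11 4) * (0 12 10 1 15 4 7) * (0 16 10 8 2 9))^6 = (0 11 4 14 7 12 10 16 8 1 3 2 15 13 9 5 6)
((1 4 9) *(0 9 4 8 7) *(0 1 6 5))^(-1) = ((0 9 6 5)(1 8 7))^(-1) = (0 5 6 9)(1 7 8)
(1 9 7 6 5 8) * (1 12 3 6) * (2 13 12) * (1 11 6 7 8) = (1 9 8 2 13 12 3 7 11 6 5) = [0, 9, 13, 7, 4, 1, 5, 11, 2, 8, 10, 6, 3, 12]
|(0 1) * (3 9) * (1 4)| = 6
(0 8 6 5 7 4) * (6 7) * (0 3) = [8, 1, 2, 0, 3, 6, 5, 4, 7] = (0 8 7 4 3)(5 6)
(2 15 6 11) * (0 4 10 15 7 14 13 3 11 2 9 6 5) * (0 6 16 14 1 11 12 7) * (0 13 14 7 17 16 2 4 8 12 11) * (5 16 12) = (0 8 5 6 4 10 15 16 7 1)(2 13 3 11 9)(12 17) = [8, 0, 13, 11, 10, 6, 4, 1, 5, 2, 15, 9, 17, 3, 14, 16, 7, 12]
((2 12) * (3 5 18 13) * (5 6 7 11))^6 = (3 13 18 5 11 7 6)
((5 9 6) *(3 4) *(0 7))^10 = ((0 7)(3 4)(5 9 6))^10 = (5 9 6)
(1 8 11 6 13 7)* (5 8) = (1 5 8 11 6 13 7) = [0, 5, 2, 3, 4, 8, 13, 1, 11, 9, 10, 6, 12, 7]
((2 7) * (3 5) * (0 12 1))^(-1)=(0 1 12)(2 7)(3 5)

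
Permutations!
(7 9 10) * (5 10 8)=(5 10 7 9 8)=[0, 1, 2, 3, 4, 10, 6, 9, 5, 8, 7]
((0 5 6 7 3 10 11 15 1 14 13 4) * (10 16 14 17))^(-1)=(0 4 13 14 16 3 7 6 5)(1 15 11 10 17)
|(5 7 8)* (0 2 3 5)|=|(0 2 3 5 7 8)|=6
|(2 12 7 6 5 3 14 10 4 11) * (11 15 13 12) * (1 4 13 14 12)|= |(1 4 15 14 10 13)(2 11)(3 12 7 6 5)|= 30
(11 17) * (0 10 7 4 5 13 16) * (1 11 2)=(0 10 7 4 5 13 16)(1 11 17 2)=[10, 11, 1, 3, 5, 13, 6, 4, 8, 9, 7, 17, 12, 16, 14, 15, 0, 2]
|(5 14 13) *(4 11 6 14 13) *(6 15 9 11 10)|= 12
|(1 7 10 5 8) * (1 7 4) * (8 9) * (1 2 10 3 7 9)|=10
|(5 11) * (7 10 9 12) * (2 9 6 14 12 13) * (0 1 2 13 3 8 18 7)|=|(0 1 2 9 3 8 18 7 10 6 14 12)(5 11)|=12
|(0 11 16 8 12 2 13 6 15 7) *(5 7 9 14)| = |(0 11 16 8 12 2 13 6 15 9 14 5 7)| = 13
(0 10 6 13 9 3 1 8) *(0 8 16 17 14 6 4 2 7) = (0 10 4 2 7)(1 16 17 14 6 13 9 3) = [10, 16, 7, 1, 2, 5, 13, 0, 8, 3, 4, 11, 12, 9, 6, 15, 17, 14]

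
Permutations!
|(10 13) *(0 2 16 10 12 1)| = 7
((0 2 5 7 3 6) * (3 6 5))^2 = (0 3 7)(2 5 6)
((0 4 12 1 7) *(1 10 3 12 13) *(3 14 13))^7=((0 4 3 12 10 14 13 1 7))^7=(0 1 14 12 4 7 13 10 3)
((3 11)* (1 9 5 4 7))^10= (11)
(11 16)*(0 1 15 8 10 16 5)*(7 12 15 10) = (0 1 10 16 11 5)(7 12 15 8) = [1, 10, 2, 3, 4, 0, 6, 12, 7, 9, 16, 5, 15, 13, 14, 8, 11]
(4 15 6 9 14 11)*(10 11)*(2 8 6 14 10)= [0, 1, 8, 3, 15, 5, 9, 7, 6, 10, 11, 4, 12, 13, 2, 14]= (2 8 6 9 10 11 4 15 14)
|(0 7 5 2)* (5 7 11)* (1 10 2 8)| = |(0 11 5 8 1 10 2)| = 7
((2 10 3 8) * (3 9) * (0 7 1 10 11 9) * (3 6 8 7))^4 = ((0 3 7 1 10)(2 11 9 6 8))^4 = (0 10 1 7 3)(2 8 6 9 11)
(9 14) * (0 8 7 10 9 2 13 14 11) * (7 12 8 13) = [13, 1, 7, 3, 4, 5, 6, 10, 12, 11, 9, 0, 8, 14, 2] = (0 13 14 2 7 10 9 11)(8 12)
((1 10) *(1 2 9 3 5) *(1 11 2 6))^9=((1 10 6)(2 9 3 5 11))^9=(2 11 5 3 9)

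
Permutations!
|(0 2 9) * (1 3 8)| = 3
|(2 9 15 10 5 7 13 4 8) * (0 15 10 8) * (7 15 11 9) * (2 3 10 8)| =|(0 11 9 8 3 10 5 15 2 7 13 4)| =12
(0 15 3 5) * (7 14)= (0 15 3 5)(7 14)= [15, 1, 2, 5, 4, 0, 6, 14, 8, 9, 10, 11, 12, 13, 7, 3]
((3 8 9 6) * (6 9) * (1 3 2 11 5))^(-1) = (1 5 11 2 6 8 3)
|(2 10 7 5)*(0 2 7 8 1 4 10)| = 4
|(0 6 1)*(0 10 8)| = |(0 6 1 10 8)| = 5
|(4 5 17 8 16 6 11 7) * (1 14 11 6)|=9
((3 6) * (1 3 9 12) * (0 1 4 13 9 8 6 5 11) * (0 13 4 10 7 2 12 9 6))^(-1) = ((0 1 3 5 11 13 6 8)(2 12 10 7))^(-1) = (0 8 6 13 11 5 3 1)(2 7 10 12)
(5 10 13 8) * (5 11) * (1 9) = [0, 9, 2, 3, 4, 10, 6, 7, 11, 1, 13, 5, 12, 8] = (1 9)(5 10 13 8 11)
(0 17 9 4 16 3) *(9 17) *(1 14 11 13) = (17)(0 9 4 16 3)(1 14 11 13) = [9, 14, 2, 0, 16, 5, 6, 7, 8, 4, 10, 13, 12, 1, 11, 15, 3, 17]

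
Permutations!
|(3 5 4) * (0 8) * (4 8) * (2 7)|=10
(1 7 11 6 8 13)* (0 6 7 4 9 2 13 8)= (0 6)(1 4 9 2 13)(7 11)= [6, 4, 13, 3, 9, 5, 0, 11, 8, 2, 10, 7, 12, 1]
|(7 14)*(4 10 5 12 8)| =|(4 10 5 12 8)(7 14)| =10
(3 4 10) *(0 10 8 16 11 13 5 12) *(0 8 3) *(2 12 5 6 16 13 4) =[10, 1, 12, 2, 3, 5, 16, 7, 13, 9, 0, 4, 8, 6, 14, 15, 11] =(0 10)(2 12 8 13 6 16 11 4 3)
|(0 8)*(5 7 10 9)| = |(0 8)(5 7 10 9)| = 4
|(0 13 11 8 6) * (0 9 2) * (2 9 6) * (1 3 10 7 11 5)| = 10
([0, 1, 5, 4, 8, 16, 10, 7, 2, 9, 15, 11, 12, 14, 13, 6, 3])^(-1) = [0, 1, 8, 16, 3, 2, 15, 7, 4, 9, 6, 11, 12, 14, 13, 10, 5]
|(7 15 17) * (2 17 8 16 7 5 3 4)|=20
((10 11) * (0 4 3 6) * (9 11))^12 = ((0 4 3 6)(9 11 10))^12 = (11)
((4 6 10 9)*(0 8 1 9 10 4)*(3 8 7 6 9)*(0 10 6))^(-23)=((0 7)(1 3 8)(4 9 10 6))^(-23)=(0 7)(1 3 8)(4 9 10 6)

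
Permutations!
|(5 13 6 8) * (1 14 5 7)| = 7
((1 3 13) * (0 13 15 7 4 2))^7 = ((0 13 1 3 15 7 4 2))^7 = (0 2 4 7 15 3 1 13)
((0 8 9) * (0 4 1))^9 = ((0 8 9 4 1))^9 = (0 1 4 9 8)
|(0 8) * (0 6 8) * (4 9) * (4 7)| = |(4 9 7)(6 8)| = 6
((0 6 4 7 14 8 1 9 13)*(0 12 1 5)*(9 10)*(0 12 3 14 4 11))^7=(0 6 11)(1 5 14 13 10 12 8 3 9)(4 7)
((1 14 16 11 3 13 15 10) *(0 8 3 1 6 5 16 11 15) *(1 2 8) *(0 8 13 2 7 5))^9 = (0 6 10 15 16 5 7 11 14 1)(2 13 8 3)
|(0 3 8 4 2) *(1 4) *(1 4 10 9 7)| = 20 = |(0 3 8 4 2)(1 10 9 7)|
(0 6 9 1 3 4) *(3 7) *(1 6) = (0 1 7 3 4)(6 9) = [1, 7, 2, 4, 0, 5, 9, 3, 8, 6]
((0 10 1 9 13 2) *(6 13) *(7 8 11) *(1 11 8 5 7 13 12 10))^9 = (13)(5 7)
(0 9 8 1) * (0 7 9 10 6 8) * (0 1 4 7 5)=(0 10 6 8 4 7 9 1 5)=[10, 5, 2, 3, 7, 0, 8, 9, 4, 1, 6]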